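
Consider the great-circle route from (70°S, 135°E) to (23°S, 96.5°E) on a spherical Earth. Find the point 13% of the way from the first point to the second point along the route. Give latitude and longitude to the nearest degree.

Write both endpoints as unit vectors p₁, p₂ with components (cos φ cos λ, cos φ sin λ, sin φ).
The central angle between the endpoints is δ = arccos(p₁·p₂) ≈ 0.910 rad (52.2°).
Interpolate at f = 0.13 with slerp weights a = sin((1−f)δ)/sin δ ≈ 0.901, b = sin(fδ)/sin δ ≈ 0.150.
p = a·p₁ + b·p₂ ≈ (-0.234, 0.355, -0.905); φ = arcsin(p_z) ≈ -64.87°, λ = atan2(p_y, p_x) ≈ 123.36°.

≈ (65°S, 123°E)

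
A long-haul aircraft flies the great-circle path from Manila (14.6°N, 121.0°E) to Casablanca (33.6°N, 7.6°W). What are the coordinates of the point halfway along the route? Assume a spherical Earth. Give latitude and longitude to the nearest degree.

≈ 46°N, 66°E

Convert each endpoint to a unit vector on the sphere (x = cos φ cos λ, y = cos φ sin λ, z = sin φ).
The central angle between the endpoints is δ = arccos(p₁·p₂) ≈ 1.943 rad (111.3°).
Interpolate at f = 1/2 with slerp weights a = sin((1−f)δ)/sin δ ≈ 0.886, b = sin(fδ)/sin δ ≈ 0.886.
p = a·p₁ + b·p₂ ≈ (0.290, 0.637, 0.714); φ = arcsin(p_z) ≈ 45.55°, λ = atan2(p_y, p_x) ≈ 65.54°.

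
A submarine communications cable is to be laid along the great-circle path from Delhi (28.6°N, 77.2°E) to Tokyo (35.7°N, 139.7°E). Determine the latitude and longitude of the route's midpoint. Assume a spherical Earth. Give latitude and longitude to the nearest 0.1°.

≈ 36.3°N, 107.1°E

Convert each endpoint to a unit vector on the sphere (x = cos φ cos λ, y = cos φ sin λ, z = sin φ).
The central angle between the endpoints is δ = arccos(p₁·p₂) ≈ 0.917 rad (52.5°).
Interpolate at f = 1/2 with slerp weights a = sin((1−f)δ)/sin δ ≈ 0.558, b = sin(fδ)/sin δ ≈ 0.558.
p = a·p₁ + b·p₂ ≈ (-0.237, 0.770, 0.592); φ = arcsin(p_z) ≈ 36.31°, λ = atan2(p_y, p_x) ≈ 107.09°.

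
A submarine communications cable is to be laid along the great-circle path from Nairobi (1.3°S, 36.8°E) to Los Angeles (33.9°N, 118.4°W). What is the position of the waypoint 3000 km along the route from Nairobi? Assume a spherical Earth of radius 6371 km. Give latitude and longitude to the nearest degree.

Convert each endpoint to a unit vector on the sphere (x = cos φ cos λ, y = cos φ sin λ, z = sin φ).
The central angle between the endpoints is δ = arccos(p₁·p₂) ≈ 2.443 rad (140.0°). The total great-circle distance is δ·R ≈ 2.443 × 6371 ≈ 15566 km, so the target fraction is f = 3000/15566 ≈ 0.193.
Interpolate at f ≈ 0.193 with slerp weights a = sin((1−f)δ)/sin δ ≈ 1.432, b = sin(fδ)/sin δ ≈ 0.706.
p = a·p₁ + b·p₂ ≈ (0.867, 0.342, 0.361); φ = arcsin(p_z) ≈ 21.17°, λ = atan2(p_y, p_x) ≈ 21.53°.

≈ (21°N, 22°E)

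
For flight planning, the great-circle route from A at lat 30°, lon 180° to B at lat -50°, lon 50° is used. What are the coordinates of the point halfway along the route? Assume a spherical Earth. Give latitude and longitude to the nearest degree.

≈ lat -22°, lon 133°

Convert each endpoint to a unit vector on the sphere (x = cos φ cos λ, y = cos φ sin λ, z = sin φ).
The central angle between the endpoints is δ = arccos(p₁·p₂) ≈ 2.405 rad (137.8°).
Interpolate at f = 1/2 with slerp weights a = sin((1−f)δ)/sin δ ≈ 1.389, b = sin(fδ)/sin δ ≈ 1.389.
p = a·p₁ + b·p₂ ≈ (-0.629, 0.684, -0.370); φ = arcsin(p_z) ≈ -21.69°, λ = atan2(p_y, p_x) ≈ 132.60°.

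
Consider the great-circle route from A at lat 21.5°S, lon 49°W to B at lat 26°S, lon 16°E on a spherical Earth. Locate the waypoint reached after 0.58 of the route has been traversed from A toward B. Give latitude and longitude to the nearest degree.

Write both endpoints as unit vectors p₁, p₂ with components (cos φ cos λ, cos φ sin λ, sin φ).
The central angle between the endpoints is δ = arccos(p₁·p₂) ≈ 1.031 rad (59.1°).
Interpolate at f = 0.58 with slerp weights a = sin((1−f)δ)/sin δ ≈ 0.489, b = sin(fδ)/sin δ ≈ 0.656.
p = a·p₁ + b·p₂ ≈ (0.866, -0.181, -0.467); φ = arcsin(p_z) ≈ -27.84°, λ = atan2(p_y, p_x) ≈ -11.80°.

≈ lat 28°S, lon 12°W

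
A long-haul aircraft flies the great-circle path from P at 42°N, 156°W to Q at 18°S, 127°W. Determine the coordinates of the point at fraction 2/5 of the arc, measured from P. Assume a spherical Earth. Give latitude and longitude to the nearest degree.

≈ 18°N, 142°W

The haversine formula gives a central angle δ ≈ 1.147 rad (65.7°) between the endpoints.
Interpolate at f = 2/5 with slerp weights a = sin((1−f)δ)/sin δ ≈ 0.697, b = sin(fδ)/sin δ ≈ 0.486.
p = a·p₁ + b·p₂ ≈ (-0.751, -0.580, 0.316); φ = arcsin(p_z) ≈ 18.43°, λ = atan2(p_y, p_x) ≈ -142.34°.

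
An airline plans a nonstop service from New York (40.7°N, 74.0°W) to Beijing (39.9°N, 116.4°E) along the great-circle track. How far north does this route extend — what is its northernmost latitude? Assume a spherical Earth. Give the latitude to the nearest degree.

≈ 84°N

The great circle lies in the plane with unit normal n̂ = (p₁ × p₂)/|p₁ × p₂|.
Here n̂_z ≈ -0.106; the vertex latitude is φ_max = arccos|n̂_z| ≈ 83.9°.
Check via Clairaut: cos φ_max = |cos φ₁| · sin C = cos(40.7°)·sin(8.1°) ≈ 0.106, again giving ≈ 83.9°.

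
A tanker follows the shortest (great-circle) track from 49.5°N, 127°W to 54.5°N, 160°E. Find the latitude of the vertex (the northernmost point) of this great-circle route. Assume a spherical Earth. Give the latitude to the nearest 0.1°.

≈ 58.2°N

The great circle lies in the plane with unit normal n̂ = (p₁ × p₂)/|p₁ × p₂|.
Here n̂_z ≈ -0.527; the vertex latitude is φ_max = arccos|n̂_z| ≈ 58.2°.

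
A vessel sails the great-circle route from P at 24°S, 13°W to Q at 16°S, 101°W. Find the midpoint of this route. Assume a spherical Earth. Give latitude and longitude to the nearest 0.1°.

≈ 26.8°S, 58.4°W

Write both endpoints as unit vectors p₁, p₂ with components (cos φ cos λ, cos φ sin λ, sin φ).
The central angle between the endpoints is δ = arccos(p₁·p₂) ≈ 1.428 rad (81.8°).
Interpolate at f = 1/2 with slerp weights a = sin((1−f)δ)/sin δ ≈ 0.661, b = sin(fδ)/sin δ ≈ 0.661.
p = a·p₁ + b·p₂ ≈ (0.467, -0.760, -0.451); φ = arcsin(p_z) ≈ -26.83°, λ = atan2(p_y, p_x) ≈ -58.41°.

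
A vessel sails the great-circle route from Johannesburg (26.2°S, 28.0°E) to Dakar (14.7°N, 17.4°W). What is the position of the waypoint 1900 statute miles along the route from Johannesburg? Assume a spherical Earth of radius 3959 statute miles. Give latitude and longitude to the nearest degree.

≈ 8°S, 6°E

Write both endpoints as unit vectors p₁, p₂ with components (cos φ cos λ, cos φ sin λ, sin φ).
The central angle between the endpoints is δ = arccos(p₁·p₂) ≈ 1.050 rad (60.2°). The total great-circle distance is δ·R ≈ 1.050 × 3959 ≈ 4158 mi, so the target fraction is f = 1900/4158 ≈ 0.457.
Interpolate at f ≈ 0.457 with slerp weights a = sin((1−f)δ)/sin δ ≈ 0.622, b = sin(fδ)/sin δ ≈ 0.532.
p = a·p₁ + b·p₂ ≈ (0.984, 0.108, -0.140); φ = arcsin(p_z) ≈ -8.03°, λ = atan2(p_y, p_x) ≈ 6.27°.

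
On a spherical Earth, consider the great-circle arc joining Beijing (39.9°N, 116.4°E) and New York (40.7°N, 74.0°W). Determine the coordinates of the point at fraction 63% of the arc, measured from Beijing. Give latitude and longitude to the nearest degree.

≈ 76°N, 94°W

Write both endpoints as unit vectors p₁, p₂ with components (cos φ cos λ, cos φ sin λ, sin φ).
The central angle between the endpoints is δ = arccos(p₁·p₂) ≈ 1.725 rad (98.8°).
Interpolate at f = 0.63 with slerp weights a = sin((1−f)δ)/sin δ ≈ 0.603, b = sin(fδ)/sin δ ≈ 0.896.
p = a·p₁ + b·p₂ ≈ (-0.018, -0.238, 0.971); φ = arcsin(p_z) ≈ 76.16°, λ = atan2(p_y, p_x) ≈ -94.43°.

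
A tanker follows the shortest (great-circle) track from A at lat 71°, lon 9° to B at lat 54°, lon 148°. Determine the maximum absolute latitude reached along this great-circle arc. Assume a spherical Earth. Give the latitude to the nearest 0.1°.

The great circle lies in the plane with unit normal n̂ = (p₁ × p₂)/|p₁ × p₂|.
Here n̂_z ≈ +0.160; the vertex latitude is φ_max = arccos|n̂_z| ≈ 80.8°.

≈ 80.8°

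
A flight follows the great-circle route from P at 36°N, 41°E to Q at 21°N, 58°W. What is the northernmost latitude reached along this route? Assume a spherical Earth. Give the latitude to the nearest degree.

The great circle lies in the plane with unit normal n̂ = (p₁ × p₂)/|p₁ × p₂|.
Here n̂_z ≈ -0.749; the vertex latitude is φ_max = arccos|n̂_z| ≈ 41.5°.
Check via Clairaut: cos φ_max = |cos φ₁| · sin C = cos(36.0°)·sin(67.8°) ≈ 0.749, again giving ≈ 41.5°.

≈ 41°N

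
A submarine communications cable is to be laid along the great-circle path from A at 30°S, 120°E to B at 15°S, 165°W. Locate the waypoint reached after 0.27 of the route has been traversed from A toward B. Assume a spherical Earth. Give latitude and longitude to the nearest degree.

≈ 30°S, 142°E

Write both endpoints as unit vectors p₁, p₂ with components (cos φ cos λ, cos φ sin λ, sin φ).
The central angle between the endpoints is δ = arccos(p₁·p₂) ≈ 1.218 rad (69.8°).
Interpolate at f = 0.27 with slerp weights a = sin((1−f)δ)/sin δ ≈ 0.827, b = sin(fδ)/sin δ ≈ 0.344.
p = a·p₁ + b·p₂ ≈ (-0.679, 0.535, -0.503); φ = arcsin(p_z) ≈ -30.18°, λ = atan2(p_y, p_x) ≈ 141.80°.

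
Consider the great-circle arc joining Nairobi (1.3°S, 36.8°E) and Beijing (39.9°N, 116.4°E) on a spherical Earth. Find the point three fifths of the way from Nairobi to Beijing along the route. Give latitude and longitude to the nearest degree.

Write both endpoints as unit vectors p₁, p₂ with components (cos φ cos λ, cos φ sin λ, sin φ).
The central angle between the endpoints is δ = arccos(p₁·p₂) ≈ 1.447 rad (82.9°).
Interpolate at f = 3/5 with slerp weights a = sin((1−f)δ)/sin δ ≈ 0.551, b = sin(fδ)/sin δ ≈ 0.769.
p = a·p₁ + b·p₂ ≈ (0.179, 0.858, 0.481); φ = arcsin(p_z) ≈ 28.73°, λ = atan2(p_y, p_x) ≈ 78.23°.

≈ 29°N, 78°E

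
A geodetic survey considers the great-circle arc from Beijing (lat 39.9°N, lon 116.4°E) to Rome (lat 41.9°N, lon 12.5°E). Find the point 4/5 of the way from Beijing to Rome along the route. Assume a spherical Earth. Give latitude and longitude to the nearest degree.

≈ lat 50°N, lon 30°E

From cos δ = sin φ₁ sin φ₂ + cos φ₁ cos φ₂ cos Δλ, the central angle is δ ≈ 1.275 rad (73.1°).
Interpolate at f = 4/5 with slerp weights a = sin((1−f)δ)/sin δ ≈ 0.264, b = sin(fδ)/sin δ ≈ 0.891.
p = a·p₁ + b·p₂ ≈ (0.557, 0.325, 0.764); φ = arcsin(p_z) ≈ 49.83°, λ = atan2(p_y, p_x) ≈ 30.23°.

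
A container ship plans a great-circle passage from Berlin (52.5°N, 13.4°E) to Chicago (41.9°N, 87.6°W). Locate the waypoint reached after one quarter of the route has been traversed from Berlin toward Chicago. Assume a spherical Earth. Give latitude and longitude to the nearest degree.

≈ 59°N, 13°W

Convert each endpoint to a unit vector on the sphere (x = cos φ cos λ, y = cos φ sin λ, z = sin φ).
The central angle between the endpoints is δ = arccos(p₁·p₂) ≈ 1.111 rad (63.7°).
Interpolate at f = 1/4 with slerp weights a = sin((1−f)δ)/sin δ ≈ 0.826, b = sin(fδ)/sin δ ≈ 0.306.
p = a·p₁ + b·p₂ ≈ (0.499, -0.111, 0.860); φ = arcsin(p_z) ≈ 59.28°, λ = atan2(p_y, p_x) ≈ -12.55°.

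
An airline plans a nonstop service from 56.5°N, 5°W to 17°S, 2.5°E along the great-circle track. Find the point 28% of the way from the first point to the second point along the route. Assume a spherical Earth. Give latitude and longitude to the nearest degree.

≈ 36°N, 2°W

Convert each endpoint to a unit vector on the sphere (x = cos φ cos λ, y = cos φ sin λ, z = sin φ).
The central angle between the endpoints is δ = arccos(p₁·p₂) ≈ 1.288 rad (73.8°).
Interpolate at f = 0.28 with slerp weights a = sin((1−f)δ)/sin δ ≈ 0.833, b = sin(fδ)/sin δ ≈ 0.367.
p = a·p₁ + b·p₂ ≈ (0.809, -0.025, 0.587); φ = arcsin(p_z) ≈ 35.96°, λ = atan2(p_y, p_x) ≈ -1.75°.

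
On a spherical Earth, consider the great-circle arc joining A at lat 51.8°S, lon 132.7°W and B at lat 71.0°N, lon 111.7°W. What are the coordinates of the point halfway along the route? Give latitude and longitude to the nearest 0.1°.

≈ lat 9.7°N, lon 125.5°W

Write both endpoints as unit vectors p₁, p₂ with components (cos φ cos λ, cos φ sin λ, sin φ).
The central angle between the endpoints is δ = arccos(p₁·p₂) ≈ 2.159 rad (123.7°).
Interpolate at f = 1/2 with slerp weights a = sin((1−f)δ)/sin δ ≈ 1.060, b = sin(fδ)/sin δ ≈ 1.060.
p = a·p₁ + b·p₂ ≈ (-0.572, -0.802, 0.169); φ = arcsin(p_z) ≈ 9.74°, λ = atan2(p_y, p_x) ≈ -125.49°.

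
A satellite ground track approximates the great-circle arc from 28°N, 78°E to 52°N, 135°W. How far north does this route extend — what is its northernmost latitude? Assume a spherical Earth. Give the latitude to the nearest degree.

≈ 73°N

The great circle lies in the plane with unit normal n̂ = (p₁ × p₂)/|p₁ × p₂|.
Here n̂_z ≈ +0.297; the vertex latitude is φ_max = arccos|n̂_z| ≈ 72.7°.
Check via Clairaut: cos φ_max = |cos φ₁| · sin C = cos(28.0°)·sin(19.7°) ≈ 0.297, again giving ≈ 72.7°.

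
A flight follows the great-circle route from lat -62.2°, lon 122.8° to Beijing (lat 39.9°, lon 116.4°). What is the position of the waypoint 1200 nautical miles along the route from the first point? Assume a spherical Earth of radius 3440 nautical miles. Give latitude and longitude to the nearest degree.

Convert each endpoint to a unit vector on the sphere (x = cos φ cos λ, y = cos φ sin λ, z = sin φ).
The central angle between the endpoints is δ = arccos(p₁·p₂) ≈ 1.784 rad (102.2°). The total great-circle distance is δ·R ≈ 1.784 × 3440 ≈ 6138 nmi, so the target fraction is f = 1200/6138 ≈ 0.196.
Interpolate at f ≈ 0.196 with slerp weights a = sin((1−f)δ)/sin δ ≈ 1.014, b = sin(fδ)/sin δ ≈ 0.350.
p = a·p₁ + b·p₂ ≈ (-0.375, 0.638, -0.673); φ = arcsin(p_z) ≈ -42.26°, λ = atan2(p_y, p_x) ≈ 120.48°.

≈ lat -42°, lon 120°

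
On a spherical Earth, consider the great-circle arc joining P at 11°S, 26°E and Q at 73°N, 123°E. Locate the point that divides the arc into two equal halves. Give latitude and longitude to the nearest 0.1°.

≈ 37.7°N, 43.1°E

The haversine formula gives a central angle δ ≈ 1.790 rad (102.6°) between the endpoints.
Interpolate at f = 1/2 with slerp weights a = sin((1−f)δ)/sin δ ≈ 0.799, b = sin(fδ)/sin δ ≈ 0.799.
p = a·p₁ + b·p₂ ≈ (0.578, 0.540, 0.612); φ = arcsin(p_z) ≈ 37.73°, λ = atan2(p_y, p_x) ≈ 43.05°.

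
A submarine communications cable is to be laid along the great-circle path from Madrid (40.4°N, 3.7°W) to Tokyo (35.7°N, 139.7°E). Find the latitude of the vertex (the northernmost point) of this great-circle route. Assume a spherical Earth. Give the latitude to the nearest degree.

The great circle lies in the plane with unit normal n̂ = (p₁ × p₂)/|p₁ × p₂|.
Here n̂_z ≈ +0.371; the vertex latitude is φ_max = arccos|n̂_z| ≈ 68.2°.
Check via Clairaut: cos φ_max = |cos φ₁| · sin C = cos(40.4°)·sin(29.2°) ≈ 0.371, again giving ≈ 68.2°.

≈ 68°N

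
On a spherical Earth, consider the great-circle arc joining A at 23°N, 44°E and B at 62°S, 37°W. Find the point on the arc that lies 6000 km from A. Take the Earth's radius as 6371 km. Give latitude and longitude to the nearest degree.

The haversine formula gives a central angle δ ≈ 1.852 rad (106.1°) between the endpoints. The total great-circle distance is δ·R ≈ 1.852 × 6371 ≈ 11798 km, so the target fraction is f = 6000/11798 ≈ 0.509.
Interpolate at f ≈ 0.509 with slerp weights a = sin((1−f)δ)/sin δ ≈ 0.822, b = sin(fδ)/sin δ ≈ 0.842.
p = a·p₁ + b·p₂ ≈ (0.860, 0.288, -0.422); φ = arcsin(p_z) ≈ -24.96°, λ = atan2(p_y, p_x) ≈ 18.50°.

≈ 25°S, 19°E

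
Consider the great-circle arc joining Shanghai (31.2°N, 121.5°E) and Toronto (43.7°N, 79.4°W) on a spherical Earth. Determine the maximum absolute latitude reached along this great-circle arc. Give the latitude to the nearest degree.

≈ 77°N

The great circle lies in the plane with unit normal n̂ = (p₁ × p₂)/|p₁ × p₂|.
Here n̂_z ≈ +0.226; the vertex latitude is φ_max = arccos|n̂_z| ≈ 76.9°.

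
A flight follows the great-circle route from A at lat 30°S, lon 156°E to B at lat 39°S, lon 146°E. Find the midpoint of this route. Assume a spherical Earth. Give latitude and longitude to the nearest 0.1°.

≈ lat 34.6°S, lon 151.3°E

From cos δ = sin φ₁ sin φ₂ + cos φ₁ cos φ₂ cos Δλ, the central angle is δ ≈ 0.213 rad (12.2°).
Interpolate at f = 1/2 with slerp weights a = sin((1−f)δ)/sin δ ≈ 0.503, b = sin(fδ)/sin δ ≈ 0.503.
p = a·p₁ + b·p₂ ≈ (-0.722, 0.396, -0.568); φ = arcsin(p_z) ≈ -34.60°, λ = atan2(p_y, p_x) ≈ 151.27°.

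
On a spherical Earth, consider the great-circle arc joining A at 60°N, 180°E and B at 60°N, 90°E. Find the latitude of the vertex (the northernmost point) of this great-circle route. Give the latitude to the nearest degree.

The great circle lies in the plane with unit normal n̂ = (p₁ × p₂)/|p₁ × p₂|.
Here n̂_z ≈ -0.378; the vertex latitude is φ_max = arccos|n̂_z| ≈ 67.8°.

≈ 68°N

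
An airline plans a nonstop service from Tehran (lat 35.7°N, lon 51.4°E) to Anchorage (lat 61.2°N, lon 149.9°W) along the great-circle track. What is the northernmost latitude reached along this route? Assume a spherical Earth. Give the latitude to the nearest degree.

≈ 82°N

The great circle lies in the plane with unit normal n̂ = (p₁ × p₂)/|p₁ × p₂|.
Here n̂_z ≈ +0.144; the vertex latitude is φ_max = arccos|n̂_z| ≈ 81.7°.
Check via Clairaut: cos φ_max = |cos φ₁| · sin C = cos(35.7°)·sin(10.2°) ≈ 0.144, again giving ≈ 81.7°.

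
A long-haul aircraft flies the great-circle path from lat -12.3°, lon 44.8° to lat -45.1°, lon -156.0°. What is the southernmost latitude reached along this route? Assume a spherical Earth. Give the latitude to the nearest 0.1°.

≈ -73.6°

The great circle lies in the plane with unit normal n̂ = (p₁ × p₂)/|p₁ × p₂|.
Here n̂_z ≈ +0.282; the vertex latitude is φ_max = arccos|n̂_z| ≈ 73.6°.
Check via Clairaut: cos φ_max = |cos φ₁| · sin C = cos(12.3°)·sin(163.2°) ≈ 0.282, again giving ≈ 73.6°.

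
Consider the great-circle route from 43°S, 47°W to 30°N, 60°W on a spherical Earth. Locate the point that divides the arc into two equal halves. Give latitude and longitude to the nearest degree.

Convert each endpoint to a unit vector on the sphere (x = cos φ cos λ, y = cos φ sin λ, z = sin φ).
The central angle between the endpoints is δ = arccos(p₁·p₂) ≈ 1.291 rad (74.0°).
Interpolate at f = 1/2 with slerp weights a = sin((1−f)δ)/sin δ ≈ 0.626, b = sin(fδ)/sin δ ≈ 0.626.
p = a·p₁ + b·p₂ ≈ (0.583, -0.804, -0.114); φ = arcsin(p_z) ≈ -6.54°, λ = atan2(p_y, p_x) ≈ -54.05°.

≈ 7°S, 54°W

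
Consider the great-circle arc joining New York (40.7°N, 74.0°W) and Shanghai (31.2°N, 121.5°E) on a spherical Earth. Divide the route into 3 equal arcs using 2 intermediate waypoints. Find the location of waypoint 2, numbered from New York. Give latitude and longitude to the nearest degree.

≈ 65°N, 139°E

From cos δ = sin φ₁ sin φ₂ + cos φ₁ cos φ₂ cos Δλ, the central angle is δ ≈ 1.862 rad (106.7°).
Interpolate at f = 2/3 with slerp weights a = sin((1−f)δ)/sin δ ≈ 0.607, b = sin(fδ)/sin δ ≈ 0.988.
p = a·p₁ + b·p₂ ≈ (-0.315, 0.278, 0.908); φ = arcsin(p_z) ≈ 65.18°, λ = atan2(p_y, p_x) ≈ 138.54°.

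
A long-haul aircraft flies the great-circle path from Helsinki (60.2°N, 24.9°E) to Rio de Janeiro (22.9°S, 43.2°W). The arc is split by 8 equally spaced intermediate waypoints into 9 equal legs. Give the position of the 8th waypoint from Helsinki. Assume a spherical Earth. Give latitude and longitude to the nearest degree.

The haversine formula gives a central angle δ ≈ 1.738 rad (99.6°) between the endpoints.
Interpolate at f = 8/9 with slerp weights a = sin((1−f)δ)/sin δ ≈ 0.195, b = sin(fδ)/sin δ ≈ 1.014.
p = a·p₁ + b·p₂ ≈ (0.769, -0.599, -0.226); φ = arcsin(p_z) ≈ -13.04°, λ = atan2(p_y, p_x) ≈ -37.91°.

≈ 13°S, 38°W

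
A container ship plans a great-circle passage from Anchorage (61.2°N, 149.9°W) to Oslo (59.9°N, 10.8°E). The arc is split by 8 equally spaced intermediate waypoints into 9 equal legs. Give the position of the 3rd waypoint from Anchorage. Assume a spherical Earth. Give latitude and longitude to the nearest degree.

From cos δ = sin φ₁ sin φ₂ + cos φ₁ cos φ₂ cos Δλ, the central angle is δ ≈ 1.012 rad (58.0°).
Interpolate at f = 3/9 with slerp weights a = sin((1−f)δ)/sin δ ≈ 0.737, b = sin(fδ)/sin δ ≈ 0.390.
p = a·p₁ + b·p₂ ≈ (-0.115, -0.141, 0.983); φ = arcsin(p_z) ≈ 79.51°, λ = atan2(p_y, p_x) ≈ -129.08°.

≈ 80°N, 129°W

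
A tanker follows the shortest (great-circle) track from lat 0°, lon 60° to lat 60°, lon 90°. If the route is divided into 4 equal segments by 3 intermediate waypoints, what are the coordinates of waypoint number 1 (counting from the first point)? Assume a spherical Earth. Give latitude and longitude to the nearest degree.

Write both endpoints as unit vectors p₁, p₂ with components (cos φ cos λ, cos φ sin λ, sin φ).
The central angle between the endpoints is δ = arccos(p₁·p₂) ≈ 1.123 rad (64.3°).
Interpolate at f = 1/4 with slerp weights a = sin((1−f)δ)/sin δ ≈ 0.828, b = sin(fδ)/sin δ ≈ 0.307.
p = a·p₁ + b·p₂ ≈ (0.414, 0.871, 0.266); φ = arcsin(p_z) ≈ 15.44°, λ = atan2(p_y, p_x) ≈ 64.57°.

≈ lat 15°, lon 65°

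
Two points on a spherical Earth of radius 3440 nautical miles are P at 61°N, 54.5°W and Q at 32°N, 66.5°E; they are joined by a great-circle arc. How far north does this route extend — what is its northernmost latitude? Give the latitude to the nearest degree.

≈ 69°N

The great circle lies in the plane with unit normal n̂ = (p₁ × p₂)/|p₁ × p₂|.
Here n̂_z ≈ +0.364; the vertex latitude is φ_max = arccos|n̂_z| ≈ 68.6°.
Check via Clairaut: cos φ_max = |cos φ₁| · sin C = cos(61.0°)·sin(48.7°) ≈ 0.364, again giving ≈ 68.6°.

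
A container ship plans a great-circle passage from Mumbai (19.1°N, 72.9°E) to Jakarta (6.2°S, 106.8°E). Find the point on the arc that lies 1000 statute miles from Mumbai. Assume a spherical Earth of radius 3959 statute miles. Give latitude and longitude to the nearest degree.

≈ 11°N, 85°E

Write both endpoints as unit vectors p₁, p₂ with components (cos φ cos λ, cos φ sin λ, sin φ).
The central angle between the endpoints is δ = arccos(p₁·p₂) ≈ 0.731 rad (41.9°). The total great-circle distance is δ·R ≈ 0.731 × 3959 ≈ 2895 mi, so the target fraction is f = 1000/2895 ≈ 0.345.
Interpolate at f ≈ 0.345 with slerp weights a = sin((1−f)δ)/sin δ ≈ 0.690, b = sin(fδ)/sin δ ≈ 0.374.
p = a·p₁ + b·p₂ ≈ (0.084, 0.979, 0.185); φ = arcsin(p_z) ≈ 10.68°, λ = atan2(p_y, p_x) ≈ 85.09°.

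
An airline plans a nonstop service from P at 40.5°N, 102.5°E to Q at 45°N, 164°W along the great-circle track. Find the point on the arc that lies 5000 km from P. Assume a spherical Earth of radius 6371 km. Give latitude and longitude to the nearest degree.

Write both endpoints as unit vectors p₁, p₂ with components (cos φ cos λ, cos φ sin λ, sin φ).
The central angle between the endpoints is δ = arccos(p₁·p₂) ≈ 1.130 rad (64.8°). The total great-circle distance is δ·R ≈ 1.130 × 6371 ≈ 7201 km, so the target fraction is f = 5000/7201 ≈ 0.694.
Interpolate at f ≈ 0.694 with slerp weights a = sin((1−f)δ)/sin δ ≈ 0.374, b = sin(fδ)/sin δ ≈ 0.781.
p = a·p₁ + b·p₂ ≈ (-0.593, 0.126, 0.796); φ = arcsin(p_z) ≈ 52.71°, λ = atan2(p_y, p_x) ≈ 168.03°.

≈ 53°N, 168°E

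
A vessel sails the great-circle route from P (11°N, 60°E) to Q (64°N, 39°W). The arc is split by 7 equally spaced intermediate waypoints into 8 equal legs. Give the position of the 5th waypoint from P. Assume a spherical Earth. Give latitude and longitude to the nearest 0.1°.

The haversine formula gives a central angle δ ≈ 1.466 rad (84.0°) between the endpoints.
Interpolate at f = 5/8 with slerp weights a = sin((1−f)δ)/sin δ ≈ 0.525, b = sin(fδ)/sin δ ≈ 0.798.
p = a·p₁ + b·p₂ ≈ (0.530, 0.227, 0.817); φ = arcsin(p_z) ≈ 54.82°, λ = atan2(p_y, p_x) ≈ 23.16°.

≈ (54.8°N, 23.2°E)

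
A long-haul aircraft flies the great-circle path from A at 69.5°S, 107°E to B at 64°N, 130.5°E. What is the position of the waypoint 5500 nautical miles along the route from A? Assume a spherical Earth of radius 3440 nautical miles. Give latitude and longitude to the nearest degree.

≈ 21°N, 122°E

From cos δ = sin φ₁ sin φ₂ + cos φ₁ cos φ₂ cos Δλ, the central angle is δ ≈ 2.348 rad (134.5°). The total great-circle distance is δ·R ≈ 2.348 × 3440 ≈ 8076 nmi, so the target fraction is f = 5500/8076 ≈ 0.681.
Interpolate at f ≈ 0.681 with slerp weights a = sin((1−f)δ)/sin δ ≈ 0.955, b = sin(fδ)/sin δ ≈ 1.402.
p = a·p₁ + b·p₂ ≈ (-0.497, 0.787, 0.366); φ = arcsin(p_z) ≈ 21.45°, λ = atan2(p_y, p_x) ≈ 122.26°.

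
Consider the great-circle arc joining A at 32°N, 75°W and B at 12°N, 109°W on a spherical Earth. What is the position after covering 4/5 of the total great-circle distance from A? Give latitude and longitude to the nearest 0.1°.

Convert each endpoint to a unit vector on the sphere (x = cos φ cos λ, y = cos φ sin λ, z = sin φ).
The central angle between the endpoints is δ = arccos(p₁·p₂) ≈ 0.647 rad (37.1°).
Interpolate at f = 4/5 with slerp weights a = sin((1−f)δ)/sin δ ≈ 0.214, b = sin(fδ)/sin δ ≈ 0.821.
p = a·p₁ + b·p₂ ≈ (-0.214, -0.935, 0.284); φ = arcsin(p_z) ≈ 16.51°, λ = atan2(p_y, p_x) ≈ -102.92°.

≈ 16.5°N, 102.9°W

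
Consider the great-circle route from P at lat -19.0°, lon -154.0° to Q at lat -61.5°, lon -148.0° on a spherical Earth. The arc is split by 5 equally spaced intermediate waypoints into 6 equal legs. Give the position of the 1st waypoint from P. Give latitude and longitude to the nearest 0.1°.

From cos δ = sin φ₁ sin φ₂ + cos φ₁ cos φ₂ cos Δλ, the central angle is δ ≈ 0.745 rad (42.7°).
Interpolate at f = 1/6 with slerp weights a = sin((1−f)δ)/sin δ ≈ 0.858, b = sin(fδ)/sin δ ≈ 0.183.
p = a·p₁ + b·p₂ ≈ (-0.803, -0.402, -0.440); φ = arcsin(p_z) ≈ -26.10°, λ = atan2(p_y, p_x) ≈ -153.42°.

≈ lat -26.1°, lon -153.4°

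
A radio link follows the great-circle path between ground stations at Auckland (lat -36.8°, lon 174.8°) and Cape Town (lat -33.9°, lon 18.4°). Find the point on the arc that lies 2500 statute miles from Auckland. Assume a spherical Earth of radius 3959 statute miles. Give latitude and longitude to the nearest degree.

Write both endpoints as unit vectors p₁, p₂ with components (cos φ cos λ, cos φ sin λ, sin φ).
The central angle between the endpoints is δ = arccos(p₁·p₂) ≈ 1.849 rad (106.0°). The total great-circle distance is δ·R ≈ 1.849 × 3959 ≈ 7321 mi, so the target fraction is f = 2500/7321 ≈ 0.341.
Interpolate at f ≈ 0.341 with slerp weights a = sin((1−f)δ)/sin δ ≈ 0.976, b = sin(fδ)/sin δ ≈ 0.614.
p = a·p₁ + b·p₂ ≈ (-0.295, 0.232, -0.927); φ = arcsin(p_z) ≈ -67.98°, λ = atan2(p_y, p_x) ≈ 141.83°.

≈ lat -68°, lon 142°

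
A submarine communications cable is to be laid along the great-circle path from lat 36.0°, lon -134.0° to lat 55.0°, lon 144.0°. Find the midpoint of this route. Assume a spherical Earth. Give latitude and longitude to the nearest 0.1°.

Write both endpoints as unit vectors p₁, p₂ with components (cos φ cos λ, cos φ sin λ, sin φ).
The central angle between the endpoints is δ = arccos(p₁·p₂) ≈ 0.993 rad (56.9°).
Interpolate at f = 1/2 with slerp weights a = sin((1−f)δ)/sin δ ≈ 0.569, b = sin(fδ)/sin δ ≈ 0.569.
p = a·p₁ + b·p₂ ≈ (-0.583, -0.139, 0.800); φ = arcsin(p_z) ≈ 53.14°, λ = atan2(p_y, p_x) ≈ -166.58°.

≈ lat 53.1°, lon -166.6°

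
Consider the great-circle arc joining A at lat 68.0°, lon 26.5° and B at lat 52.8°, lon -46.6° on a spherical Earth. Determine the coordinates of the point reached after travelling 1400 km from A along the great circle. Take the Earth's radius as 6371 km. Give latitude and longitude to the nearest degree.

≈ lat 67°, lon -7°

From cos δ = sin φ₁ sin φ₂ + cos φ₁ cos φ₂ cos Δλ, the central angle is δ ≈ 0.636 rad (36.5°). The total great-circle distance is δ·R ≈ 0.636 × 6371 ≈ 4053 km, so the target fraction is f = 1400/4053 ≈ 0.345.
Interpolate at f ≈ 0.345 with slerp weights a = sin((1−f)δ)/sin δ ≈ 0.681, b = sin(fδ)/sin δ ≈ 0.367.
p = a·p₁ + b·p₂ ≈ (0.381, -0.047, 0.924); φ = arcsin(p_z) ≈ 67.44°, λ = atan2(p_y, p_x) ≈ -7.09°.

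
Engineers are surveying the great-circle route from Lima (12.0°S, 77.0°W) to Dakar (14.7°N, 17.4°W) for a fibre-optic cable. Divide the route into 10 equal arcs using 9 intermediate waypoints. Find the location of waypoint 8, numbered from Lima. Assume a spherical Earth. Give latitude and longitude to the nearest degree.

≈ (10°N, 30°W)

Write both endpoints as unit vectors p₁, p₂ with components (cos φ cos λ, cos φ sin λ, sin φ).
The central angle between the endpoints is δ = arccos(p₁·p₂) ≈ 1.131 rad (64.8°).
Interpolate at f = 8/10 with slerp weights a = sin((1−f)δ)/sin δ ≈ 0.248, b = sin(fδ)/sin δ ≈ 0.869.
p = a·p₁ + b·p₂ ≈ (0.857, -0.488, 0.169); φ = arcsin(p_z) ≈ 9.73°, λ = atan2(p_y, p_x) ≈ -29.65°.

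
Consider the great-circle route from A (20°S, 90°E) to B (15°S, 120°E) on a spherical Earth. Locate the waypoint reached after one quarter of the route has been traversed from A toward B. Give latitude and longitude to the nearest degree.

From cos δ = sin φ₁ sin φ₂ + cos φ₁ cos φ₂ cos Δλ, the central angle is δ ≈ 0.506 rad (29.0°).
Interpolate at f = 1/4 with slerp weights a = sin((1−f)δ)/sin δ ≈ 0.764, b = sin(fδ)/sin δ ≈ 0.260.
p = a·p₁ + b·p₂ ≈ (-0.126, 0.936, -0.329); φ = arcsin(p_z) ≈ -19.20°, λ = atan2(p_y, p_x) ≈ 97.65°.

≈ (19°S, 98°E)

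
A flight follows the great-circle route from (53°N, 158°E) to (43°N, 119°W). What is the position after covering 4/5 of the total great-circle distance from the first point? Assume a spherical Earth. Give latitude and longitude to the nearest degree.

≈ (49°N, 131°W)

Convert each endpoint to a unit vector on the sphere (x = cos φ cos λ, y = cos φ sin λ, z = sin φ).
The central angle between the endpoints is δ = arccos(p₁·p₂) ≈ 0.929 rad (53.3°).
Interpolate at f = 4/5 with slerp weights a = sin((1−f)δ)/sin δ ≈ 0.231, b = sin(fδ)/sin δ ≈ 0.845.
p = a·p₁ + b·p₂ ≈ (-0.428, -0.488, 0.760); φ = arcsin(p_z) ≈ 49.49°, λ = atan2(p_y, p_x) ≈ -131.25°.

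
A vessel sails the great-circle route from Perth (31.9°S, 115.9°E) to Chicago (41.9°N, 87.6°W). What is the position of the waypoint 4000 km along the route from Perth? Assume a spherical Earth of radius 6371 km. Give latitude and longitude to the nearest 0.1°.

Convert each endpoint to a unit vector on the sphere (x = cos φ cos λ, y = cos φ sin λ, z = sin φ).
The central angle between the endpoints is δ = arccos(p₁·p₂) ≈ 2.772 rad (158.8°). The total great-circle distance is δ·R ≈ 2.772 × 6371 ≈ 17659 km, so the target fraction is f = 4000/17659 ≈ 0.227.
Interpolate at f ≈ 0.227 with slerp weights a = sin((1−f)δ)/sin δ ≈ 2.325, b = sin(fδ)/sin δ ≈ 1.625.
p = a·p₁ + b·p₂ ≈ (-0.811, 0.567, -0.143); φ = arcsin(p_z) ≈ -8.23°, λ = atan2(p_y, p_x) ≈ 145.07°.

≈ (8.2°S, 145.1°E)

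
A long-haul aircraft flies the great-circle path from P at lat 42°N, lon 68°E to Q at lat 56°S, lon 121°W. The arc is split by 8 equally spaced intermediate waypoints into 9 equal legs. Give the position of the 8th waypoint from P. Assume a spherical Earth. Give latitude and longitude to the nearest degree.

Convert each endpoint to a unit vector on the sphere (x = cos φ cos λ, y = cos φ sin λ, z = sin φ).
The central angle between the endpoints is δ = arccos(p₁·p₂) ≈ 2.877 rad (164.8°).
Interpolate at f = 8/9 with slerp weights a = sin((1−f)δ)/sin δ ≈ 1.201, b = sin(fδ)/sin δ ≈ 2.109.
p = a·p₁ + b·p₂ ≈ (-0.273, -0.183, -0.944); φ = arcsin(p_z) ≈ -70.81°, λ = atan2(p_y, p_x) ≈ -146.15°.

≈ lat 71°S, lon 146°W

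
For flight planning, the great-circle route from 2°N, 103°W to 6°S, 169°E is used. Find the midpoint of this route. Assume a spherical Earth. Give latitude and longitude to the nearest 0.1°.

Convert each endpoint to a unit vector on the sphere (x = cos φ cos λ, y = cos φ sin λ, z = sin φ).
The central angle between the endpoints is δ = arccos(p₁·p₂) ≈ 1.540 rad (88.2°).
Interpolate at f = 1/2 with slerp weights a = sin((1−f)δ)/sin δ ≈ 0.696, b = sin(fδ)/sin δ ≈ 0.696.
p = a·p₁ + b·p₂ ≈ (-0.836, -0.546, -0.048); φ = arcsin(p_z) ≈ -2.78°, λ = atan2(p_y, p_x) ≈ -146.86°.

≈ 2.8°S, 146.9°W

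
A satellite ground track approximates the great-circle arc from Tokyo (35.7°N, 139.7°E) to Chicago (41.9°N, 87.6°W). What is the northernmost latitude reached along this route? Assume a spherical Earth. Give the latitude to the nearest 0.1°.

≈ 63.6°N

The great circle lies in the plane with unit normal n̂ = (p₁ × p₂)/|p₁ × p₂|.
Here n̂_z ≈ +0.444; the vertex latitude is φ_max = arccos|n̂_z| ≈ 63.6°.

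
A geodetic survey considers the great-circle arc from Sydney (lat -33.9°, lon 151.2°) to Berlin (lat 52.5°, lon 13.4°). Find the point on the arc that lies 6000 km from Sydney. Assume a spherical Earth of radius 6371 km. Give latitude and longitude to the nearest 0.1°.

≈ lat 8.4°, lon 115.8°

From cos δ = sin φ₁ sin φ₂ + cos φ₁ cos φ₂ cos Δλ, the central angle is δ ≈ 2.527 rad (144.8°). The total great-circle distance is δ·R ≈ 2.527 × 6371 ≈ 16097 km, so the target fraction is f = 6000/16097 ≈ 0.373.
Interpolate at f ≈ 0.373 with slerp weights a = sin((1−f)δ)/sin δ ≈ 1.733, b = sin(fδ)/sin δ ≈ 1.402.
p = a·p₁ + b·p₂ ≈ (-0.431, 0.891, 0.145); φ = arcsin(p_z) ≈ 8.35°, λ = atan2(p_y, p_x) ≈ 115.80°.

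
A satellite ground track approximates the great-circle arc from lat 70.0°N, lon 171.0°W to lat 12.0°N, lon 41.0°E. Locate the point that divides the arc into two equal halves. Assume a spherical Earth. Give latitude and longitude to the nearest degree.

≈ lat 58°N, lon 56°E

Convert each endpoint to a unit vector on the sphere (x = cos φ cos λ, y = cos φ sin λ, z = sin φ).
The central angle between the endpoints is δ = arccos(p₁·p₂) ≈ 1.659 rad (95.1°).
Interpolate at f = 1/2 with slerp weights a = sin((1−f)δ)/sin δ ≈ 0.741, b = sin(fδ)/sin δ ≈ 0.741.
p = a·p₁ + b·p₂ ≈ (0.297, 0.436, 0.850); φ = arcsin(p_z) ≈ 58.20°, λ = atan2(p_y, p_x) ≈ 55.76°.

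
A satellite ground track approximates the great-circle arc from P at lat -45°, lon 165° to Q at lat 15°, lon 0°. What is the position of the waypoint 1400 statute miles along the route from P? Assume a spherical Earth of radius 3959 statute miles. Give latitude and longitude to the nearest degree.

Write both endpoints as unit vectors p₁, p₂ with components (cos φ cos λ, cos φ sin λ, sin φ).
The central angle between the endpoints is δ = arccos(p₁·p₂) ≈ 2.573 rad (147.4°). The total great-circle distance is δ·R ≈ 2.573 × 3959 ≈ 10187 mi, so the target fraction is f = 1400/10187 ≈ 0.137.
Interpolate at f ≈ 0.137 with slerp weights a = sin((1−f)δ)/sin δ ≈ 1.480, b = sin(fδ)/sin δ ≈ 0.643.
p = a·p₁ + b·p₂ ≈ (-0.390, 0.271, -0.880); φ = arcsin(p_z) ≈ -61.67°, λ = atan2(p_y, p_x) ≈ 145.19°.

≈ lat -62°, lon 145°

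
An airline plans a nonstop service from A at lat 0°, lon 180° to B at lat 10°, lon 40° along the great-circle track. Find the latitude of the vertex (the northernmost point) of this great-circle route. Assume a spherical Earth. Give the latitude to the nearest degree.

≈ 15°

The great circle lies in the plane with unit normal n̂ = (p₁ × p₂)/|p₁ × p₂|.
Here n̂_z ≈ -0.964; the vertex latitude is φ_max = arccos|n̂_z| ≈ 15.3°.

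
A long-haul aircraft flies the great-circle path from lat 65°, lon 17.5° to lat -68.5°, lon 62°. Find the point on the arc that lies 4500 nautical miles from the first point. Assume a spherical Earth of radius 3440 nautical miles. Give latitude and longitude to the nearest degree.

The haversine formula gives a central angle δ ≈ 2.393 rad (137.1°) between the endpoints. The total great-circle distance is δ·R ≈ 2.393 × 3440 ≈ 8233 nmi, so the target fraction is f = 4500/8233 ≈ 0.547.
Interpolate at f ≈ 0.547 with slerp weights a = sin((1−f)δ)/sin δ ≈ 1.300, b = sin(fδ)/sin δ ≈ 1.419.
p = a·p₁ + b·p₂ ≈ (0.768, 0.624, -0.143); φ = arcsin(p_z) ≈ -8.20°, λ = atan2(p_y, p_x) ≈ 39.11°.

≈ lat -8°, lon 39°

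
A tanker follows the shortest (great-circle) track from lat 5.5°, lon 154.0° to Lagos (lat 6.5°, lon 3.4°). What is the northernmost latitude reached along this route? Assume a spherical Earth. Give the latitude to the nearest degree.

The great circle lies in the plane with unit normal n̂ = (p₁ × p₂)/|p₁ × p₂|.
Here n̂_z ≈ -0.924; the vertex latitude is φ_max = arccos|n̂_z| ≈ 22.5°.
Check via Clairaut: cos φ_max = |cos φ₁| · sin C = cos(5.5°)·sin(68.1°) ≈ 0.924, again giving ≈ 22.5°.

≈ 23°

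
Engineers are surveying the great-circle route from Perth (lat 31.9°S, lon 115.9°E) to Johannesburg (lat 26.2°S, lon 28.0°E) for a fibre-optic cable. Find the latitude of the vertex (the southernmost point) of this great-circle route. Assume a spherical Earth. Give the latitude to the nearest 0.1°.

The great circle lies in the plane with unit normal n̂ = (p₁ × p₂)/|p₁ × p₂|.
Here n̂_z ≈ -0.789; the vertex latitude is φ_max = arccos|n̂_z| ≈ 37.9°.
Check via Clairaut: cos φ_max = |cos φ₁| · sin C = cos(31.9°)·sin(111.7°) ≈ 0.789, again giving ≈ 37.9°.

≈ 37.9°S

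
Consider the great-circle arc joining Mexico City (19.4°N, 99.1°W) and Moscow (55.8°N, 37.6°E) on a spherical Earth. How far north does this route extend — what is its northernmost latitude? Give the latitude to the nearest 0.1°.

≈ 68.5°N

The great circle lies in the plane with unit normal n̂ = (p₁ × p₂)/|p₁ × p₂|.
Here n̂_z ≈ +0.366; the vertex latitude is φ_max = arccos|n̂_z| ≈ 68.5°.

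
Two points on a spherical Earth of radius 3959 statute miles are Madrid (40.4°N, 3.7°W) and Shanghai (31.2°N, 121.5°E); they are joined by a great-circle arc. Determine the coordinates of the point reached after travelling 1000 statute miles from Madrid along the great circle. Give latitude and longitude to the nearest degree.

≈ 50°N, 12°E

From cos δ = sin φ₁ sin φ₂ + cos φ₁ cos φ₂ cos Δλ, the central angle is δ ≈ 1.611 rad (92.3°). The total great-circle distance is δ·R ≈ 1.611 × 3959 ≈ 6376 mi, so the target fraction is f = 1000/6376 ≈ 0.157.
Interpolate at f ≈ 0.157 with slerp weights a = sin((1−f)δ)/sin δ ≈ 0.978, b = sin(fδ)/sin δ ≈ 0.250.
p = a·p₁ + b·p₂ ≈ (0.632, 0.134, 0.764); φ = arcsin(p_z) ≈ 49.78°, λ = atan2(p_y, p_x) ≈ 12.01°.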